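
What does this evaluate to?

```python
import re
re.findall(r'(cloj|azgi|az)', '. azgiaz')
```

['azgi', 'az']

Branches in `(...|...)` are attempted left-to-right; the first branch that allows the whole pattern to succeed is taken.
Matches: at [2:6] match 'azgi', group 1 = 'azgi'; at [6:8] match 'az', group 1 = 'az'.
Because there's exactly one group, `findall` drops the full match and keeps group 1 from each hit.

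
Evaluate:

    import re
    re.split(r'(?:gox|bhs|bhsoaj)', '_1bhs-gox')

Matches to split on: at [2:5] → 'bhs'; at [6:9] → 'gox'.
`split` removes every match and returns the 3 fragments in between.

['_1', '-', '']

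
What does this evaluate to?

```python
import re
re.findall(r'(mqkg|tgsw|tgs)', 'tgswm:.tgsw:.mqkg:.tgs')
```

Alternation tries branches left to right and keeps the first one that lets the overall match succeed at that position.
With a single group, `findall` returns only what that group captured — 4 items.

['tgsw', 'tgsw', 'mqkg', 'tgs']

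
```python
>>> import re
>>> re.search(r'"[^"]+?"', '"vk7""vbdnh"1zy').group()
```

'"vk7"'

The match spans [0:5] → '"vk7"'.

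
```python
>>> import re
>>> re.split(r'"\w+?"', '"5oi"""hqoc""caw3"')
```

['', '"', '', '']

The string is cut at each match, leaving 4 pieces.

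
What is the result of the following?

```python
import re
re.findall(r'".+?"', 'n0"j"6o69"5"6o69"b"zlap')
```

['"j"', '"5"', '"b"']

The `?` after the quantifier makes it lazy — it takes as little as possible before letting the rest of the pattern try.
Since nothing is captured, `findall` lists the 3 matched substrings directly.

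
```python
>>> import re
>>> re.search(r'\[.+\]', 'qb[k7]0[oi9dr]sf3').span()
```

`search` walks the string left to right and returns the first match it finds.
The match spans [2:14] → '[k7]0[oi9dr]'.

(2, 14)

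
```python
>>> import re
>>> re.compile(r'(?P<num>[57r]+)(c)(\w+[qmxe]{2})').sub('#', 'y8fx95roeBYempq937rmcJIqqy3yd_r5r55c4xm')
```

Each match is replaced by '#'.

'y8fx95roeBYempq937rmcJIqqy3yd_#'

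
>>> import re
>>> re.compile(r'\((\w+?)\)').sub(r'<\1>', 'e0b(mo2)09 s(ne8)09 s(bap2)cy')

'e0b<mo2>09 s<ne8>09 s<bap2>cy'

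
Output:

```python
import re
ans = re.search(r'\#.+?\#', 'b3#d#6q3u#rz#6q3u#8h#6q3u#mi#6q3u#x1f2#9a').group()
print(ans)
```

#d#

The match spans [2:5] → '#d#'.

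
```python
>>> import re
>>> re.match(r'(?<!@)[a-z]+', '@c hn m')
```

None

The negative lookahead/lookbehind blocks any match where the forbidden context is present.
With `match`, the pattern is implicitly anchored at the beginning.
Here the string doesn't start with a match, so the call returns None.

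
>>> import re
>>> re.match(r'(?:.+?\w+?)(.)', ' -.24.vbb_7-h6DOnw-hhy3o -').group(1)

'4'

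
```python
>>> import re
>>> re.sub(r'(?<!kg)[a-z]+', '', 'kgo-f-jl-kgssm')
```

'---'

Because the assertion is negative and zero-width, positions next to the forbidden text are skipped.
Every occurrence is swapped for ''.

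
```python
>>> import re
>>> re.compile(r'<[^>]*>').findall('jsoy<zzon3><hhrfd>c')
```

['<zzon3>', '<hhrfd>']

With no groups in the pattern, `findall` gives back each whole match — 2 here.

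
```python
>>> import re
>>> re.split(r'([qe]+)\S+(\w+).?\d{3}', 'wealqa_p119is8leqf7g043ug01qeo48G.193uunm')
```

Pattern: one or more of one of [qe] (captured); then one or more of a non-whitespace character; then one or more of a word character (captured); then optionally any character, then exactly 3 of a digit.
Matches to split on: at [1:37] → 'ealqa_p119is8leqf7g043ug01qeo48G.193'.
The group in the pattern means `split` returns the separators' captures alongside the pieces.

['w', 'e', 'G', 'uunm']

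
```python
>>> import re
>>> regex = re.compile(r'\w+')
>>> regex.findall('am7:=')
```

['am7']

Since nothing is captured, `findall` lists the 1 matched substring directly.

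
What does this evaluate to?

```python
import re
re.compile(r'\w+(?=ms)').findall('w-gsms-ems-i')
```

The positive lookaround only admits positions where the adjacent text matches; those characters stay outside the span.
Since nothing is captured, `findall` lists the 2 matched substrings directly.

['gs', 'e']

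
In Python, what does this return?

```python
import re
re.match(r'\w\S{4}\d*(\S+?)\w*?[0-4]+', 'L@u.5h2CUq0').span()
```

`re.match` won't scan ahead — the pattern has to work from the very first character.
The match spans [0:7] → 'L@u.5h2'.

(0, 7)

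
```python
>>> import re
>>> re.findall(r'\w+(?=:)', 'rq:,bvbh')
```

['rq']

The lookaround is zero-width — it requires the adjacent text to match without consuming it, so the asserted text isn't part of the match.
`findall` yields the raw match text (1 of them) because the pattern has no groups.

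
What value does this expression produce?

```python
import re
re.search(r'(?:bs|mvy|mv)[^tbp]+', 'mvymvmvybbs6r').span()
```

Unlike `match`, `search` isn't anchored — it looks for the pattern anywhere in the string.
The match spans [0:8] → 'mvymvmvy'.

(0, 8)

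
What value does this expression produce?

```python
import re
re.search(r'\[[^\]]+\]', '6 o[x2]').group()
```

'[x2]'

The match spans [3:7] → '[x2]'.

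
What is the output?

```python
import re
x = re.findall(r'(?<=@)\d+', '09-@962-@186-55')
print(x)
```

The lookaround is zero-width — it requires the adjacent text to match without consuming it, so the asserted text isn't part of the match.
Matches: at [4:7] → '962'; at [9:12] → '186'.
Since nothing is captured, `findall` lists the 2 matched substrings directly.

['962', '186']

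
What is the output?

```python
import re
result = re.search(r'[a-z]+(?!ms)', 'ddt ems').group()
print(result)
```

ddt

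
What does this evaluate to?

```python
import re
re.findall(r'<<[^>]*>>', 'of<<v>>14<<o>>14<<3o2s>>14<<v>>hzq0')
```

Walking the string: at [2:7] → '<<v>>'; at [9:14] → '<<o>>'; at [16:24] → '<<3o2s>>'; at [26:31] → '<<v>>'.
With no groups in the pattern, `findall` gives back each whole match — 4 here.

['<<v>>', '<<o>>', '<<3o2s>>', '<<v>>']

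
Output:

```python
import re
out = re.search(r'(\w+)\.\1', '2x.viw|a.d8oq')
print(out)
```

None

`\1` has to match the exact text group 1 already captured.
Here nothing in the string fits, so the call returns None.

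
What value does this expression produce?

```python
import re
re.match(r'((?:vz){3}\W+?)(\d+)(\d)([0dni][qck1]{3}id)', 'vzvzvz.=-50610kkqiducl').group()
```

This matches the literal 'vz' repeated 3 times, then one or more of a non-word character (lazy) (captured); then one or more of a digit (captured); then a digit (captured); then one of [0dni], then exactly 3 of one of [qck1], then the literal 'id' (captured).
`re.match` only tries the pattern at the start of the string.
The match spans [0:19] → 'vzvzvz.=-50610kkqid'.
Captured: group 1 = 'vzvzvz.=-', group 2 = '506', group 3 = '1', group 4 = '0kkqid'.

'vzvzvz.=-50610kkqid'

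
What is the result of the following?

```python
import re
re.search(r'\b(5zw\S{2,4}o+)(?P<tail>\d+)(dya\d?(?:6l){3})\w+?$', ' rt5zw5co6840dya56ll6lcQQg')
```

None

Pattern: a word boundary (`\b`, zero-width); then the literal '5zw', then 2 to 4 of a non-whitespace character, then one or more of a literal 'o' (captured); then one or more of a digit (captured as 'tail'); then the literal 'dya', then optionally a digit, then the literal '6l' repeated 3 times (captured); then one or more of a word character (lazy); then anchored at the end.
Here the pattern never matches, so the call returns None.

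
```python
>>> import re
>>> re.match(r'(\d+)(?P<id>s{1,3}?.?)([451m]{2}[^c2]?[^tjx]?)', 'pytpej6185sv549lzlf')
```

None

This matches one or more of a digit (captured); then 1 to 3 of a literal 's' (lazy), then optionally any character (captured as 'id'); then exactly 2 of one of [451m], then optionally any character except [c2], then optionally any character except [tjx] (captured).
`match` is anchored at position 0; if the pattern doesn't fit there, it returns None.
Here the pattern fails at index 0, so the call returns None.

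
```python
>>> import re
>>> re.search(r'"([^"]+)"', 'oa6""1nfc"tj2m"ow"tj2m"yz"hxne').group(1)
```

`re.search` tries every starting position until one works.
The match spans [4:10] → '"1nfc"'.
Captured: group 1 = '1nfc'.

'1nfc'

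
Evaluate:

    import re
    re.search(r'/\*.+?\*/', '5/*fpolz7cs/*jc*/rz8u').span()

(1, 17)

`re.search` tries every starting position until one works.
The match spans [1:17] → '/*fpolz7cs/*jc*/'.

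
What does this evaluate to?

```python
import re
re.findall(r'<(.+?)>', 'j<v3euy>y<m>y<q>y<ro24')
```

['v3euy', 'm', 'q']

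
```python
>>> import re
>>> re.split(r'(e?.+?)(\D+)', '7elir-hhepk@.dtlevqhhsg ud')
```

['', '7', 'elir-hhepk@.dtlevqhhsg ud', '']

Pattern: optionally the literal 'e', then one or more of any character (lazy) (captured); then one or more of a non-digit (captured).
Lazy quantifiers expand one character at a time until the remainder of the pattern can match.
Matches to split on: at [0:26] → '7elir-hhepk@.dtlevqhhsg ud'.
Because the pattern has a capturing group, `split` also inserts each captured text between the pieces.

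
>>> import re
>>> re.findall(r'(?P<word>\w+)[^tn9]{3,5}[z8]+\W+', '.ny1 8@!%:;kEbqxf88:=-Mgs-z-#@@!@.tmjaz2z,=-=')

['n', 'kEbq', 'M', 'tmj']

The pattern matches one or more of a word character (captured as 'word'); then 3 to 5 of any character except [tn9], then one or more of one of [z8], then one or more of a non-word character.
Scanning left to right: at [1:11] match 'ny1 8@!%:;', group 1 = 'n'; at [11:22] match 'kEbqxf88:=-', group 1 = 'kEbq'; at [22:34] match 'Mgs-z-#@@!@.', group 1 = 'M'; at [34:45] match 'tmjaz2z,=-=', group 1 = 'tmj'.
Because there's exactly one group, `findall` drops the full match and keeps group 1 from each hit.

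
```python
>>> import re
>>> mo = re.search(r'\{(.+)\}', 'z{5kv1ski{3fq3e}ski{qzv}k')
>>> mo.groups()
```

('5kv1ski{3fq3e}ski{qzv',)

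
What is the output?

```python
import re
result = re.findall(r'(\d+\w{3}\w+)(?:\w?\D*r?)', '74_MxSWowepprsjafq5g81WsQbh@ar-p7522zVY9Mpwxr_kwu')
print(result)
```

['74_MxSWowepprsjafq5g81WsQbh', '7522zVY9Mpwxr_kwu']

This matches one or more of a digit, then exactly 3 of a word character, then one or more of a word character (captured); then optionally a word character, then zero or more of a non-digit, then optionally the literal 'r' (non-capturing group).
Walking the string: at [0:32] match '74_MxSWowepprsjafq5g81WsQbh@ar-p', group 1 = '74_MxSWowepprsjafq5g81WsQbh'; at [32:49] match '7522zVY9Mpwxr_kwu', group 1 = '7522zVY9Mpwxr_kwu'.
With a single group, `findall` returns only what that group captured — 2 items.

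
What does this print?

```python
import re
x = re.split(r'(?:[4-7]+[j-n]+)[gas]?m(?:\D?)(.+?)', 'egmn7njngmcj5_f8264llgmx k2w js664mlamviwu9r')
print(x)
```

['egmn', 'j', '5_f82', ' ', 'k2w js', 'i', 'wu9r']

This matches one or more of a character in [4-7], then one or more of a character in [j-n] (non-capturing group); then optionally one of [gas], then the literal 'm'; then optionally a non-digit (non-capturing group); then one or more of any character (lazy) (captured).
A non-greedy quantifier consumes as few characters as it can — just enough that the remainder of the pattern still matches from where it stops; whatever follows it matches normally.
Matches to split on: at [4:12] → '7njngmcj'; at [17:25] → '64llgmx '; at [31:40] → '664mlamvi'.
The group in the pattern means `split` returns the separators' captures alongside the pieces.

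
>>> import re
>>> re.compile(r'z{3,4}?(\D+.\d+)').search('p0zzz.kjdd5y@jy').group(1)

'.kjdd5'

The match spans [2:11] → 'zzz.kjdd5'.
Captured: group 1 = '.kjdd5'.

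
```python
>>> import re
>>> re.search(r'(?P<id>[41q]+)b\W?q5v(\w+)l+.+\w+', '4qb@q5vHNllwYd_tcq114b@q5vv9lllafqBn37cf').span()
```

(0, 40)

The pattern matches one or more of one of [41q] (captured as 'id'); then the literal 'b', then optionally a non-word character, then the literal 'q5v'; then one or more of a word character (captured); then one or more of the literal 'l', then one or more of any character, then one or more of a word character.
Unlike `match`, `search` isn't anchored — it looks for the pattern anywhere in the string.
The match spans [0:40] → '4qb@q5vHNllwYd_tcq114b@q5vv9lllafqBn37cf'.
Captured: group 1 = '4q', group 2 = 'HNl'.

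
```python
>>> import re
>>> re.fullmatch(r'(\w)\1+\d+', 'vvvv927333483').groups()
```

('v',)

The match spans [0:13] → 'vvvv927333483'.
Captured: group 1 = 'v'.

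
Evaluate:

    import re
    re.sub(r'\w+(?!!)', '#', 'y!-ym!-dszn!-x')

'y!-#m!-#n!-#'

A negative assertion filters positions out without eating any characters.
Every occurrence is swapped for '#'.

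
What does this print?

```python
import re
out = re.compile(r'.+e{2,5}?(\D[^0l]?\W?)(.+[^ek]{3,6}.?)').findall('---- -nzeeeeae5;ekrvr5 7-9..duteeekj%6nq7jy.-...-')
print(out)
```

The pattern matches one or more of any character, then 2 to 5 of a literal 'e' (lazy); then a non-digit, then optionally any character except [0l], then optionally a non-word character (captured); then one or more of any character, then 3 to 6 of any character except [ek], then optionally any character (captured).
Scanning left to right: at [0:49] match '---- -nzeeeeae5;ekrvr5 7-9..duteeekj%6nq7jy.-...-', groups = ('kj%', '6nq7jy.-...-').
2 groups means the one result is a tuple of 2 captured strings — 1 here.

[('kj%', '6nq7jy.-...-')]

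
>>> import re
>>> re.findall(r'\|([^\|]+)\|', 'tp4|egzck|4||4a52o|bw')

Walking the string: at [3:10] match '|egzck|', group 1 = 'egzck'; at [12:19] match '|4a52o|', group 1 = '4a52o'.
One capturing group, so `findall` returns just the captured substring from each match — 2 in all.

['egzck', '4a52o']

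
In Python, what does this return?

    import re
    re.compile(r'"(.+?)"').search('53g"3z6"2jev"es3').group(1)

`re.search` tries every starting position until one works.
The match spans [3:8] → '"3z6"'.
Captured: group 1 = '3z6'.

'3z6'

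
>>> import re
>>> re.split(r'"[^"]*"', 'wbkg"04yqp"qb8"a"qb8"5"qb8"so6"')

['wbkg', 'qb8', 'qb8', 'qb8', '']

Each match becomes a cut point; 5 segments remain.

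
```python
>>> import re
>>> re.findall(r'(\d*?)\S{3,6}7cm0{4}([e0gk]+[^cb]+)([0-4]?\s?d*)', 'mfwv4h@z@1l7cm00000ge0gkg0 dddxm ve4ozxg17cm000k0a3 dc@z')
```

[('4', '0ge0gkg0 dddxm ve4ozxg17', '')]

Pattern: zero or more of a digit (lazy) (captured); then 3 to 6 of a non-whitespace character, then the literal '7cm', then exactly 4 of the literal '0'; then one or more of one of [e0gk], then one or more of any character except [cb] (captured); then optionally a character in [0-4], then optionally whitespace, then zero or more of a literal 'd' (captured).
Walking the string: at [4:42] match '4h@z@1l7cm00000ge0gkg0 dddxm ve4ozxg17', groups = ('4', '0ge0gkg0 dddxm ve4ozxg17', '').
With 3 capturing groups, `findall` returns a 3-tuple per match.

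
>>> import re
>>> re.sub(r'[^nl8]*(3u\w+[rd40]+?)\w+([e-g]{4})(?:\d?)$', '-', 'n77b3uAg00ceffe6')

'n-'

This matches zero or more of any character except [nl8]; then the literal '3u', then one or more of a word character, then one or more of one of [rd40] (lazy) (captured); then one or more of a word character; then exactly 4 of a character in [e-g] (captured); then optionally a digit (non-capturing group); then anchored at the end.
Matches: at [1:16] → '77b3uAg00ceffe6'.
Every occurrence is swapped for '-'.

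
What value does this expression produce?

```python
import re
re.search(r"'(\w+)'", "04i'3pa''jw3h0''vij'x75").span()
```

The match spans [3:8] → "'3pa'".

(3, 8)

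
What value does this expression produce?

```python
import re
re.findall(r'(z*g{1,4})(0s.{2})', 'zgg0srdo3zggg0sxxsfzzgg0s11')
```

[('zgg', '0srd'), ('zggg', '0sxx'), ('zzgg', '0s11')]

The pattern matches zero or more of the literal 'z', then 1 to 4 of the literal 'g' (captured); then the literal '0s', then exactly 2 of any character (captured).
Matches: at [0:7] match 'zgg0srd', groups = ('zgg', '0srd'); at [9:17] match 'zggg0sxx', groups = ('zggg', '0sxx'); at [19:27] match 'zzgg0s11', groups = ('zzgg', '0s11').
With 2 capturing groups, `findall` returns a 2-tuple per match.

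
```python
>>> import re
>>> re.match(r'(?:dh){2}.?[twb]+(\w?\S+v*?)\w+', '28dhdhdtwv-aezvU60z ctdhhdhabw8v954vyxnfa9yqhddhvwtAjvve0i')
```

None

With `match`, the pattern is implicitly anchored at the beginning.
Here the string doesn't start with a match, so the call returns None.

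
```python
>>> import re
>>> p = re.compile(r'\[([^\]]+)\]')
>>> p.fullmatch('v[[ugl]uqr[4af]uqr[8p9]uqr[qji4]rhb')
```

None

`re.fullmatch` is like wrapping the pattern in `^…$` (in single-line mode).
Here the pattern can't cover the whole string, so the call returns None.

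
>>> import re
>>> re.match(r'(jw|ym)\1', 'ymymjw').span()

(0, 4)

`\1` is not a pattern — it's the concrete string captured by group 1, re-applied verbatim.
`re.match` only tries the pattern at the start of the string.
The match spans [0:4] → 'ymym'.
Captured: group 1 = 'ym'.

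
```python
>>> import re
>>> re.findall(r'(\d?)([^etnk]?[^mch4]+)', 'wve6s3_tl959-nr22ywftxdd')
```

The pattern matches optionally a digit (captured); then optionally any character except [etnk], then one or more of any character except [mch4] (captured).
Walking the string: at [0:24] match 'wve6s3_tl959-nr22ywftxdd', groups = ('', 'wve6s3_tl959-nr22ywftxdd').
2 groups means the one result is a tuple of 2 captured strings — 1 here.

[('', 'wve6s3_tl959-nr22ywftxdd')]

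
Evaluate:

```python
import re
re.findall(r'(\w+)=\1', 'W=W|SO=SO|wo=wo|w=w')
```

['W', 'SO', 'wo', 'w']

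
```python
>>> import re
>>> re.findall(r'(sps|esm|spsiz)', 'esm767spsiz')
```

['esm', 'sps']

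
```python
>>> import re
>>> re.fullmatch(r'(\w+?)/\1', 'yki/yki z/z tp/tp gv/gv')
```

None

A backreference is literal: `\1` must see the identical characters the first group matched.
`re.fullmatch` requires the pattern to consume the entire string.
Here the string isn't matched end-to-end, so the call returns None.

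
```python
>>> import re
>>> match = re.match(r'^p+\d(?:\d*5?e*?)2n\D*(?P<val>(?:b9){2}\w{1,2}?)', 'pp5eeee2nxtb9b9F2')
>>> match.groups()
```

This matches anchored at the start of the string; then one or more of a literal 'p'; then a digit; then zero or more of a digit, then optionally a literal '5', then zero or more of the literal 'e' (lazy) (non-capturing group); then the literal '2', then the literal 'n', then zero or more of a non-digit; then the literal 'b9' repeated 2 times, then 1 to 2 of a word character (lazy) (captured as 'val').
With the lazy modifier that quantifier settles for the fewest repetitions that let the rest of the pattern succeed (the atoms after it are unaffected and can still be greedy).
With `match`, the pattern is implicitly anchored at the beginning.
The match spans [0:16] → 'pp5eeee2nxtb9b9F'.
Captured: group 1 = 'b9b9F'.

('b9b9F',)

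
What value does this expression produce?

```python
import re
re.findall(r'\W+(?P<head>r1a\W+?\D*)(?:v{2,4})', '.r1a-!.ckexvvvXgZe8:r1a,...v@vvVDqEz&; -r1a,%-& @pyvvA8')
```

['r1a-!.ckexv', 'r1a,...v@', 'r1a,%-& @py']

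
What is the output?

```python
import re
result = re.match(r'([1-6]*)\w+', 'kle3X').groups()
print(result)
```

The match spans [0:5] → 'kle3X'.
Captured: group 1 = ''.

('',)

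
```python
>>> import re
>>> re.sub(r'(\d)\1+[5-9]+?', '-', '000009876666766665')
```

'-87--'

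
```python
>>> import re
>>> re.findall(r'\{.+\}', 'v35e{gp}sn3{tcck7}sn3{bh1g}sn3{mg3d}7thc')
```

Since nothing is captured, `findall` lists the 1 matched substring directly.

['{gp}sn3{tcck7}sn3{bh1g}sn3{mg3d}']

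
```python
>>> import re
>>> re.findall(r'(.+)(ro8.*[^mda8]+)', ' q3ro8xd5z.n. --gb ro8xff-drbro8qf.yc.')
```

[(' q3ro8xd5z.n. --gb ro8xff-drb', 'ro8qf.yc.')]

The pattern matches one or more of any character (captured); then the literal 'ro8', then zero or more of any character, then one or more of any character except [mda8] (captured).
Walking the string: at [0:38] match ' q3ro8xd5z.n. --gb ro8xff-drbro8qf.yc.', groups = (' q3ro8xd5z.n. --gb ro8xff-drb', 'ro8qf.yc.').
Multiple groups make `findall` return tuples — one 2-tuple for the one match.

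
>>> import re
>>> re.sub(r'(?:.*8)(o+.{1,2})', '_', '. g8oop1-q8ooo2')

Each match is replaced by '_'.

'_'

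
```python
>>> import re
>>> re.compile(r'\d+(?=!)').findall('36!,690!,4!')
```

['36', '690', '4']

The `(?=…)`/`(?<=…)` assertion just peeks at neighbouring text; it doesn't advance the match position.
Walking the string: at [0:2] → '36'; at [4:7] → '690'; at [9:10] → '4'.
With no groups in the pattern, `findall` gives back each whole match — 3 here.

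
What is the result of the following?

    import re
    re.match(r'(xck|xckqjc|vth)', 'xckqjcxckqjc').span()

(0, 3)

The regex engine tests alternatives in the order written; an earlier branch that matches wins even if a later one would match more.
`match` is anchored at position 0; if the pattern doesn't fit there, it returns None.
The match spans [0:3] → 'xck'.
Captured: group 1 = 'xck'.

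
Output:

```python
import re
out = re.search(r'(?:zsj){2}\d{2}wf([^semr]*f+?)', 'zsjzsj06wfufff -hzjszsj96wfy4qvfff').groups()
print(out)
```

('ufff',)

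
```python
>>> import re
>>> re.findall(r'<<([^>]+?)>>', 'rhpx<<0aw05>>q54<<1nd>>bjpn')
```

Walking the string: at [4:13] match '<<0aw05>>', group 1 = '0aw05'; at [16:23] match '<<1nd>>', group 1 = '1nd'.
With a single group, `findall` returns only what that group captured — 2 items.

['0aw05', '1nd']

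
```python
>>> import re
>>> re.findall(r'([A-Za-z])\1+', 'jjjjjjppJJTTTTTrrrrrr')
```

After group 1 captures some text, `\1` only succeeds where that same text appears again.
Scanning left to right: at [0:6] match 'jjjjjj', group 1 = 'j'; at [6:8] match 'pp', group 1 = 'p'; at [8:10] match 'JJ', group 1 = 'J'; at [10:15] match 'TTTTT', group 1 = 'T'; at [15:21] match 'rrrrrr', group 1 = 'r'.
One capturing group, so `findall` returns just the captured substring from each match — 5 in all.

['j', 'p', 'J', 'T', 'r']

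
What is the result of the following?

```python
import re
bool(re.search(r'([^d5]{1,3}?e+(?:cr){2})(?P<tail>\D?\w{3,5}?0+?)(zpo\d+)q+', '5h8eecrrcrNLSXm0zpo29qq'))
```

False

Pattern: 1 to 3 of any character except [d5] (lazy), then one or more of the literal 'e', then the literal 'cr' repeated 2 times (captured); then optionally a non-digit, then 3 to 5 of a word character (lazy), then one or more of a literal '0' (lazy) (captured as 'tail'); then the literal 'zpo', then one or more of a digit (captured); then one or more of a literal 'q'.
`search` walks the string left to right and returns the first match it finds.
Here nothing in the string fits, so the call returns None, and `bool(None)` is False.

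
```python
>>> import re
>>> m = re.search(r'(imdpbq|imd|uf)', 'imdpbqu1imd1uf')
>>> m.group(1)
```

'imdpbq'

`|` is ordered: at each position the engine commits to the first alternative that works.
`re.search` tries every starting position until one works.
The match spans [0:6] → 'imdpbq'.
Captured: group 1 = 'imdpbq'.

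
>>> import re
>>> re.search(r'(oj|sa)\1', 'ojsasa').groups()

('sa',)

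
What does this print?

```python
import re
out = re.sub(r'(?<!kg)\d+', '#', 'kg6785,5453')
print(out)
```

The negative lookahead/lookbehind blocks any match where the forbidden context is present.
Matches: at [3:6] → '785'; at [7:11] → '5453'.
Each match is replaced by '#'.

kg6#,#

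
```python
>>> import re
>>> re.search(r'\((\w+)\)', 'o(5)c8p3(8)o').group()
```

'(5)'

Unlike `match`, `search` isn't anchored — it looks for the pattern anywhere in the string.
The match spans [1:4] → '(5)'.
Captured: group 1 = '5'.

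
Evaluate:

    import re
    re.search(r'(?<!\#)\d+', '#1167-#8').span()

(2, 5)

A negative assertion filters positions out without eating any characters.
`search` walks the string left to right and returns the first match it finds.
The match spans [2:5] → '167'.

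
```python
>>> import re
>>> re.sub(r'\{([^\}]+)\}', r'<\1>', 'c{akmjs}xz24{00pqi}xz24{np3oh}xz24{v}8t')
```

The replacement refers to a captured group, so each match is rewritten using its own captured text.

'c<akmjs>xz24<00pqi>xz24<np3oh>xz24<v>8t'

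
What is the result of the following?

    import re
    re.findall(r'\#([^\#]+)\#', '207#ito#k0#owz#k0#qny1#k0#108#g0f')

`findall` collects group 1 from each match (4 total).

['ito', 'owz', 'qny1', '108']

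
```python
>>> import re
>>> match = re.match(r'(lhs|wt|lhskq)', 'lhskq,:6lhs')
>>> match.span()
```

(0, 3)

`|` is ordered: at each position the engine commits to the first alternative that works.
With `match`, the pattern is implicitly anchored at the beginning.
The match spans [0:3] → 'lhs'.
Captured: group 1 = 'lhs'.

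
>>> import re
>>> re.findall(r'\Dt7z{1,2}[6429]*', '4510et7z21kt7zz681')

['et7z2', 'kt7zz6']

With no groups in the pattern, `findall` gives back each whole match — 2 here.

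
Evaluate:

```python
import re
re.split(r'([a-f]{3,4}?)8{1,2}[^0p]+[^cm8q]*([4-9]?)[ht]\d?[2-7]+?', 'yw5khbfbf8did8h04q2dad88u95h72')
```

['yw5kh', 'bfbf', '', 'q2', 'dad', '', '']

Pattern: 3 to 4 of a character in [a-f] (lazy) (captured); then 1 to 2 of the literal '8', then one or more of any character except [0p], then zero or more of any character except [cm8q]; then optionally a character in [4-9] (captured); then one of [ht], then optionally a digit, then one or more of a character in [2-7] (lazy).
With a capturing group present, the delimiter's captured portion is kept in the result list.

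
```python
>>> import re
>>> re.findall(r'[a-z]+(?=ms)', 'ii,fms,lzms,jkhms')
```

['f', 'lz', 'jkh']

The positive lookaround only admits positions where the adjacent text matches; those characters stay outside the span.
Scanning left to right: at [3:4] → 'f'; at [7:9] → 'lz'; at [12:15] → 'jkh'.
With no groups in the pattern, `findall` gives back each whole match — 3 here.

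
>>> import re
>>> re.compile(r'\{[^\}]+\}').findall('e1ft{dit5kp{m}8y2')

['{dit5kp{m}']

Scanning left to right: at [4:14] → '{dit5kp{m}'.
`findall` yields the raw match text (1 of them) because the pattern has no groups.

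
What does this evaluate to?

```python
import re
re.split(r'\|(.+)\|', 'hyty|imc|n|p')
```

Matches to split on: at [4:11] → '|imc|n|'.
With a capturing group present, the delimiter's captured portion is kept in the result list.

['hyty', 'imc|n', 'p']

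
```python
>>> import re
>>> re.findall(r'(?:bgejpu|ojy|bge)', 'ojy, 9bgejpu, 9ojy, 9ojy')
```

The regex engine tests alternatives in the order written; an earlier branch that matches wins even if a later one would match more.
Since nothing is captured, `findall` lists the 4 matched substrings directly.

['ojy', 'bgejpu', 'ojy', 'ojy']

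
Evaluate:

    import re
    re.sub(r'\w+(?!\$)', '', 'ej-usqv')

'-'

A negative assertion filters positions out without eating any characters.
`sub` substitutes '' at each match site.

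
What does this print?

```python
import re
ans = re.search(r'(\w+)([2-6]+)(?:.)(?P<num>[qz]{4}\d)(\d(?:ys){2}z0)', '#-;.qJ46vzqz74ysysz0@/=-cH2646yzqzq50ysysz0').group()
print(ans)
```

cH2646yzqzq50ysysz0

Pattern: one or more of a word character (captured); then one or more of a character in [2-6] (captured); then any character (non-capturing group); then exactly 4 of one of [qz], then a digit (captured as 'num'); then a digit, then the literal 'ys' repeated 2 times, then the literal 'z0' (captured).
Unlike `match`, `search` isn't anchored — it looks for the pattern anywhere in the string.
The match spans [24:43] → 'cH2646yzqzq50ysysz0'.
Captured: group 1 = 'cH264', group 2 = '6', group 3 = 'zqzq5', group 4 = '0ysysz0'.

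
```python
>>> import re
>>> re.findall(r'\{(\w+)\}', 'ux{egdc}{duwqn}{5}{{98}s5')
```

['egdc', 'duwqn', '5', '98']

Because there's exactly one group, `findall` drops the full match and keeps group 1 from each hit.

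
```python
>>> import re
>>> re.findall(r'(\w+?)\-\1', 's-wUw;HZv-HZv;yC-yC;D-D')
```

A backreference is literal: `\1` must see the identical characters the first group matched.
One capturing group, so `findall` returns just the captured substring from each match — 3 in all.

['HZv', 'yC', 'D']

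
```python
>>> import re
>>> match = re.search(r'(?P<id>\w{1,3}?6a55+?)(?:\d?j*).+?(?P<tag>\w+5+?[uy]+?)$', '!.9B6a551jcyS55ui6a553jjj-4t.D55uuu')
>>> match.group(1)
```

The match spans [2:35] → '9B6a551jcyS55ui6a553jjj-4t.D55uuu'.
Captured: group 1 = '9B6a55', group 2 = 'D55uuu'.

'9B6a55'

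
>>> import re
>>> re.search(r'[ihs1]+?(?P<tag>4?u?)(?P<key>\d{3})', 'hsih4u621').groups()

('4u', '621')

This matches one or more of one of [ihs1] (lazy); then optionally a literal '4', then optionally the literal 'u' (captured as 'tag'); then exactly 3 of a digit (captured as 'key').
Unlike `match`, `search` isn't anchored — it looks for the pattern anywhere in the string.
The match spans [0:9] → 'hsih4u621'.
Captured: group 1 = '4u', group 2 = '621'.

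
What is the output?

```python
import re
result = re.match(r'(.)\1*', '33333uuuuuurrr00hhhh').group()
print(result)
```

33333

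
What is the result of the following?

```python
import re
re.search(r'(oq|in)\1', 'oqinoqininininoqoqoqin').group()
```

`\1` has to match the exact text group 1 already captured.
The match spans [6:10] → 'inin'.

'inin'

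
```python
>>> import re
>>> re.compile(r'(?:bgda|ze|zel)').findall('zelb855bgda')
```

['ze', 'bgda']

`|` is ordered: at each position the engine commits to the first alternative that works.
`findall` yields the raw match text (2 of them) because the pattern has no groups.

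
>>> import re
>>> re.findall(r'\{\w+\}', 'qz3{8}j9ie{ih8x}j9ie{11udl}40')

['{8}', '{ih8x}', '{11udl}']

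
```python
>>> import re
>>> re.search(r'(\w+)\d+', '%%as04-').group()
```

The match spans [2:6] → 'as04'.

'as04'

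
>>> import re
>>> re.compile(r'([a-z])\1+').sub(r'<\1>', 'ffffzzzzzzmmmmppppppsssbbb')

'<f><z><m><p><s><b>'

After group 1 captures some text, `\1` only succeeds where that same text appears again.
Matches: at [0:4] → 'ffff'; at [4:10] → 'zzzzzz'; at [10:14] → 'mmmm'; at [14:20] → 'pppppp'; at [20:23] → 'sss'; ….
Each match is replaced using the text its own group 1 captured.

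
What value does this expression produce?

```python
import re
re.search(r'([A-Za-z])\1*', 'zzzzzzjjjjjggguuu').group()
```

`\1` has to match the exact text group 1 already captured.
The match spans [0:6] → 'zzzzzz'.

'zzzzzz'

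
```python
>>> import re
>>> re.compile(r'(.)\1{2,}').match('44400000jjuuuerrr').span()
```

With `match`, the pattern is implicitly anchored at the beginning.
The match spans [0:3] → '444'.

(0, 3)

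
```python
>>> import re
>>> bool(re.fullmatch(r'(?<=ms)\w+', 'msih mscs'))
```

Because the assertion is zero-width, the text it checks is not consumed and won't appear in the result.
`re.fullmatch` requires the pattern to consume the entire string.
Here the pattern can't cover the whole string, so the call returns None, and `bool(None)` is False.

False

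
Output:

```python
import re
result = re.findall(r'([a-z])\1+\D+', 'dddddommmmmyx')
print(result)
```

After group 1 captures some text, `\1` only succeeds where that same text appears again.
One capturing group, so `findall` returns just the captured substring from the one match — 1 in all.

['d']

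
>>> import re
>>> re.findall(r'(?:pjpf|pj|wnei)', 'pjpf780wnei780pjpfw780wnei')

['pjpf', 'wnei', 'pjpf', 'wnei']

Alternation isn't longest-match — the leftmost alternative that fits at this position is chosen.
With no groups in the pattern, `findall` gives back each whole match — 4 here.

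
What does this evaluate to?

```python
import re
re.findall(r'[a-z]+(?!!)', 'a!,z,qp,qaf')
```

The negative lookahead/lookbehind blocks any match where the forbidden context is present.
Since nothing is captured, `findall` lists the 3 matched substrings directly.

['z', 'qp', 'qaf']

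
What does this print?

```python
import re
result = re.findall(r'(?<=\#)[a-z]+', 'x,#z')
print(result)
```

['z']

Because the assertion is zero-width, the text it checks is not consumed and won't appear in the result.
No capturing groups, so `findall` returns the 1 full match string.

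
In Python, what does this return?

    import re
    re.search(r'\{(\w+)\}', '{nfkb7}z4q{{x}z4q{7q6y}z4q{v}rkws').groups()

Unlike `match`, `search` isn't anchored — it looks for the pattern anywhere in the string.
The match spans [0:7] → '{nfkb7}'.
Captured: group 1 = 'nfkb7'.

('nfkb7',)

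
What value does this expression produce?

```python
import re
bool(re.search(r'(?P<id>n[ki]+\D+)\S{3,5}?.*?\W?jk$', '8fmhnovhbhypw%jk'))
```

This matches the literal 'n', then one or more of one of [ki], then one or more of a non-digit (captured as 'id'); then 3 to 5 of a non-whitespace character (lazy); then zero or more of any character (lazy); then optionally a non-word character, then the literal 'jk'; then anchored at the end.
`re.search` tries every starting position until one works.
Here no position works, so the call returns None, and `bool(None)` is False.

False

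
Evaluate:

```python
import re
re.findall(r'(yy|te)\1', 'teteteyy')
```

The backreference `\1` re-matches whatever the first group consumed, character for character.
Matches: at [0:4] match 'tete', group 1 = 'te'.
`findall` collects group 1 from the one match (1 total).

['te']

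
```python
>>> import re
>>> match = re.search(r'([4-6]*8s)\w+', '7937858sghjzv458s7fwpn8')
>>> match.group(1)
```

'58s'

The match spans [5:23] → '58sghjzv458s7fwpn8'.
Captured: group 1 = '58s'.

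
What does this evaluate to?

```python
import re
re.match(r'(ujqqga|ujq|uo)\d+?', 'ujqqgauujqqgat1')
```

`match` is anchored at position 0; if the pattern doesn't fit there, it returns None.
Here the pattern fails at index 0, so the call returns None.

None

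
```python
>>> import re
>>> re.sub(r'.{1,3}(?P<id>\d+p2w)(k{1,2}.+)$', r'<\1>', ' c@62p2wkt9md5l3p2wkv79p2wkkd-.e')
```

This matches 1 to 3 of any character; then one or more of a digit, then the literal 'p2w' (captured as 'id'); then 1 to 2 of the literal 'k', then one or more of any character (captured); then anchored at the end.
Matches: at [0:32] → ' c@62p2wkt9md5l3p2wkv79p2wkkd-.e'.
Each match is replaced using the text its own group 1 captured.

'<62p2w>'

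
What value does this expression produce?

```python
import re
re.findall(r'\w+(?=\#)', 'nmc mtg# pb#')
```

Lookahead/lookbehind check context without consuming it, so the matched span excludes the asserted characters.
With no groups in the pattern, `findall` gives back each whole match — 2 here.

['mtg', 'pb']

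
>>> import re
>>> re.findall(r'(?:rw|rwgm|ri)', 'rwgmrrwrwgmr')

['rw', 'rw', 'rw']

Alternation tries branches left to right and keeps the first one that lets the overall match succeed at that position.
Matches: at [0:2] → 'rw'; at [5:7] → 'rw'; at [7:9] → 'rw'.
With no groups in the pattern, `findall` gives back each whole match — 3 here.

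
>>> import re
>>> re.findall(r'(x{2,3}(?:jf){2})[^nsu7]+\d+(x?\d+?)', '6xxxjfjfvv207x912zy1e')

A non-greedy quantifier consumes as few characters as it can — just enough that the remainder of the pattern still matches from where it stops; whatever follows it matches normally.
Multiple groups make `findall` return tuples — one 2-tuple for the one match.

[('xxxjfjf', 'x9')]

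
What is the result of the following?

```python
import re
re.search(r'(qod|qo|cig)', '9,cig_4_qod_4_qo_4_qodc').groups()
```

`re.search` scans for the first position where the pattern succeeds.
The match spans [2:5] → 'cig'.
Captured: group 1 = 'cig'.

('cig',)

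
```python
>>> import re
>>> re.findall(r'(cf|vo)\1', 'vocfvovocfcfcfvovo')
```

`\1` has to match the exact text group 1 already captured.
Because there's exactly one group, `findall` drops the full match and keeps group 1 from each hit.

['vo', 'cf', 'vo']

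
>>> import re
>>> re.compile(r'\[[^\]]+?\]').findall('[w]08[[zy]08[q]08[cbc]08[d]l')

`findall` yields the raw match text (5 of them) because the pattern has no groups.

['[w]', '[[zy]', '[q]', '[cbc]', '[d]']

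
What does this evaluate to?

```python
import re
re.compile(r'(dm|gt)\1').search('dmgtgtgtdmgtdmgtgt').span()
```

(2, 6)

`\1` has to match the exact text group 1 already captured.
The match spans [2:6] → 'gtgt'.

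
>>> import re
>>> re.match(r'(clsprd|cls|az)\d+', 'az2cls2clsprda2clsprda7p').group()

`re.match` won't scan ahead — the pattern has to work from the very first character.
The match spans [0:3] → 'az2'.
Captured: group 1 = 'az'.

'az2'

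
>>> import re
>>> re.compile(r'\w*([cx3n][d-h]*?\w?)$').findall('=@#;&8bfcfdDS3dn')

['n']

This matches zero or more of a word character; then one of [cx3n], then zero or more of a character in [d-h] (lazy), then optionally a word character (captured); then anchored at the end.
`findall` collects group 1 from the one match (1 total).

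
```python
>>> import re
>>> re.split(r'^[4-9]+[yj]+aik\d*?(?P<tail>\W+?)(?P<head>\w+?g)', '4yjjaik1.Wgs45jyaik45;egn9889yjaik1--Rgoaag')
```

The pattern matches anchored at the start of the string; then one or more of a character in [4-9]; then one or more of one of [yj]; then the literal 'aik', then zero or more of a digit (lazy); then one or more of a non-word character (lazy) (captured as 'tail'); then one or more of a word character (lazy), then the literal 'g' (captured as 'head').
`re.split` interleaves the captured-group text with the surrounding fragments.

['', '.', 'Wg', 's45jyaik45;egn9889yjaik1--Rgoaag']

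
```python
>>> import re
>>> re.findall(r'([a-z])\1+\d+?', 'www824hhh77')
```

['w', 'h']

The backreference `\1` re-matches whatever the first group consumed, character for character.
Scanning left to right: at [0:4] match 'www8', group 1 = 'w'; at [6:10] match 'hhh7', group 1 = 'h'.
Because there's exactly one group, `findall` drops the full match and keeps group 1 from each hit.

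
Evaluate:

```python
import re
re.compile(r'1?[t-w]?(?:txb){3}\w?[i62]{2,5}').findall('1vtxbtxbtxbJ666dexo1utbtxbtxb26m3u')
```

['1vtxbtxbtxbJ666']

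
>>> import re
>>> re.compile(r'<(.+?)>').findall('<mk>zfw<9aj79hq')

['mk']

One capturing group, so `findall` returns just the captured substring from the one match — 1 in all.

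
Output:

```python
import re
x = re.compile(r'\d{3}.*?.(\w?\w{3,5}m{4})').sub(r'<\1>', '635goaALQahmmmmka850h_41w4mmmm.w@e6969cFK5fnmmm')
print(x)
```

This matches exactly 3 of a digit, then zero or more of any character (lazy), then any character; then optionally a word character, then 3 to 5 of a word character, then exactly 4 of a literal 'm' (captured).
The replacement refers to a captured group, so each match is rewritten using its own captured text.

<aALQahmmmm>ka<_41w4mmmm>.w@e6969cFK5fnmmm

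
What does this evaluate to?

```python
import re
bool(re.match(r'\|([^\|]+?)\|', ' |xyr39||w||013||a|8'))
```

False

`re.match` won't scan ahead — the pattern has to work from the very first character.
Here the pattern fails at index 0, so the call returns None, and `bool(None)` is False.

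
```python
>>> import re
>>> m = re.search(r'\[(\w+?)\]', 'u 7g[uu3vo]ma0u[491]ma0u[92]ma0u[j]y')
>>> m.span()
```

The match spans [4:11] → '[uu3vo]'.

(4, 11)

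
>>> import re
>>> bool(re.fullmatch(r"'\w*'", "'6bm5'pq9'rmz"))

For `fullmatch`, every character of the input must be accounted for by the pattern.
Here there's no way to consume every character, so the call returns None, and `bool(None)` is False.

False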